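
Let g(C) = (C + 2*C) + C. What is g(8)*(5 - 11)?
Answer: -192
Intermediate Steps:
g(C) = 4*C (g(C) = 3*C + C = 4*C)
g(8)*(5 - 11) = (4*8)*(5 - 11) = 32*(-6) = -192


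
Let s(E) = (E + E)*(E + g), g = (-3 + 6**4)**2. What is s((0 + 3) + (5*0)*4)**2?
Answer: 100623207956544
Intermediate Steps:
g = 1671849 (g = (-3 + 1296)**2 = 1293**2 = 1671849)
s(E) = 2*E*(1671849 + E) (s(E) = (E + E)*(E + 1671849) = (2*E)*(1671849 + E) = 2*E*(1671849 + E))
s((0 + 3) + (5*0)*4)**2 = (2*((0 + 3) + (5*0)*4)*(1671849 + ((0 + 3) + (5*0)*4)))**2 = (2*(3 + 0*4)*(1671849 + (3 + 0*4)))**2 = (2*(3 + 0)*(1671849 + (3 + 0)))**2 = (2*3*(1671849 + 3))**2 = (2*3*1671852)**2 = 10031112**2 = 100623207956544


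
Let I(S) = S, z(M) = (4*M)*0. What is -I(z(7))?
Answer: 0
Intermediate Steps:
z(M) = 0
-I(z(7)) = -1*0 = 0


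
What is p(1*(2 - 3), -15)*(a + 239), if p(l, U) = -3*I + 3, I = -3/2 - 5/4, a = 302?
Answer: 24345/4 ≈ 6086.3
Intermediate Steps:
I = -11/4 (I = -3*½ - 5*¼ = -3/2 - 5/4 = -11/4 ≈ -2.7500)
p(l, U) = 45/4 (p(l, U) = -3*(-11/4) + 3 = 33/4 + 3 = 45/4)
p(1*(2 - 3), -15)*(a + 239) = 45*(302 + 239)/4 = (45/4)*541 = 24345/4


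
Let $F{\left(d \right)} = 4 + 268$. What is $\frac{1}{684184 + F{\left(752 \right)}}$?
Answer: $\frac{1}{684456} \approx 1.461 \cdot 10^{-6}$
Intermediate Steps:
$F{\left(d \right)} = 272$
$\frac{1}{684184 + F{\left(752 \right)}} = \frac{1}{684184 + 272} = \frac{1}{684456}$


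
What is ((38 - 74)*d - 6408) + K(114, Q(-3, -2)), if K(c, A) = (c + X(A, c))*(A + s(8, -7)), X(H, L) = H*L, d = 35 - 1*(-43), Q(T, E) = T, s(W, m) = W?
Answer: -10356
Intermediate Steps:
d = 78 (d = 35 + 43 = 78)
K(c, A) = (8 + A)*(c + A*c) (K(c, A) = (c + A*c)*(A + 8) = (c + A*c)*(8 + A) = (8 + A)*(c + A*c))
((38 - 74)*d - 6408) + K(114, Q(-3, -2)) = ((38 - 74)*78 - 6408) + 114*(8 + (-3)² + 9*(-3)) = (-36*78 - 6408) + 114*(8 + 9 - 27) = (-2808 - 6408) + 114*(-10) = -9216 - 1140 = -10356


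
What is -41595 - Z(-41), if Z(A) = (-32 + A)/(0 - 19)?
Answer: -790378/19 ≈ -41599.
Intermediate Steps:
Z(A) = 32/19 - A/19 (Z(A) = (-32 + A)/(-19) = (-32 + A)*(-1/19) = 32/19 - A/19)
-41595 - Z(-41) = -41595 - (32/19 - 1/19*(-41)) = -41595 - (32/19 + 41/19) = -41595 - 1*73/19 = -41595 - 73/19 = -790378/19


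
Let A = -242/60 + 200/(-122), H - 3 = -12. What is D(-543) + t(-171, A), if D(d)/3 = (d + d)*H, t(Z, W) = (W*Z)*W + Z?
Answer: 8799549041/372100 ≈ 23648.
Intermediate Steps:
H = -9 (H = 3 - 12 = -9)
A = -10381/1830 (A = -242*1/60 + 200*(-1/122) = -121/30 - 100/61 = -10381/1830 ≈ -5.6727)
t(Z, W) = Z + Z*W² (t(Z, W) = Z*W² + Z = Z + Z*W²)
D(d) = -54*d (D(d) = 3*((d + d)*(-9)) = 3*((2*d)*(-9)) = 3*(-18*d) = -54*d)
D(-543) + t(-171, A) = -54*(-543) - 171*(1 + (-10381/1830)²) = 29322 - 171*(1 + 107765161/3348900) = 29322 - 171*111114061/3348900 = 29322 - 2111167159/372100 = 8799549041/372100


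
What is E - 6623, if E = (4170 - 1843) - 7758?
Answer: -12054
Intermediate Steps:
E = -5431 (E = 2327 - 7758 = -5431)
E - 6623 = -5431 - 6623 = -12054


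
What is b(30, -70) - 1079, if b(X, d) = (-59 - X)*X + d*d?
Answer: 1151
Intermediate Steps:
b(X, d) = d**2 + X*(-59 - X) (b(X, d) = X*(-59 - X) + d**2 = d**2 + X*(-59 - X))
b(30, -70) - 1079 = ((-70)**2 - 1*30**2 - 59*30) - 1079 = (4900 - 1*900 - 1770) - 1079 = (4900 - 900 - 1770) - 1079 = 2230 - 1079 = 1151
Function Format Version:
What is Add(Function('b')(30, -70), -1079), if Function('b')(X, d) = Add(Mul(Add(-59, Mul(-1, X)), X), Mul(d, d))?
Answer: 1151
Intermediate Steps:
Function('b')(X, d) = Add(Pow(d, 2), Mul(X, Add(-59, Mul(-1, X)))) (Function('b')(X, d) = Add(Mul(X, Add(-59, Mul(-1, X))), Pow(d, 2)) = Add(Pow(d, 2), Mul(X, Add(-59, Mul(-1, X)))))
Add(Function('b')(30, -70), -1079) = Add(Add(Pow(-70, 2), Mul(-1, Pow(30, 2)), Mul(-59, 30)), -1079) = Add(Add(4900, Mul(-1, 900), -1770), -1079) = Add(Add(4900, -900, -1770), -1079) = Add(2230, -1079) = 1151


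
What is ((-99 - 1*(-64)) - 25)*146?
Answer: -8760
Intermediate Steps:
((-99 - 1*(-64)) - 25)*146 = ((-99 + 64) - 25)*146 = (-35 - 25)*146 = -60*146 = -8760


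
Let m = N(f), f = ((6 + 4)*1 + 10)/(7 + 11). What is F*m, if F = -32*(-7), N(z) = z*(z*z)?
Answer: 224000/729 ≈ 307.27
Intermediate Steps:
f = 10/9 (f = (10*1 + 10)/18 = (10 + 10)*(1/18) = 20*(1/18) = 10/9 ≈ 1.1111)
N(z) = z³ (N(z) = z*z² = z³)
m = 1000/729 (m = (10/9)³ = 1000/729 ≈ 1.3717)
F = 224
F*m = 224*(1000/729) = 224000/729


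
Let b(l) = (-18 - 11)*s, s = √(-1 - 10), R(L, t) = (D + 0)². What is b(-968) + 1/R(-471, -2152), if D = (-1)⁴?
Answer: 1 - 29*I*√11 ≈ 1.0 - 96.182*I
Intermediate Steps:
D = 1
R(L, t) = 1 (R(L, t) = (1 + 0)² = 1² = 1)
s = I*√11 (s = √(-11) = I*√11 ≈ 3.3166*I)
b(l) = -29*I*√11 (b(l) = (-18 - 11)*(I*√11) = -29*I*√11)
b(-968) + 1/R(-471, -2152) = -29*I*√11 + 1/1 = -29*I*√11 + 1 = 1 - 29*I*√11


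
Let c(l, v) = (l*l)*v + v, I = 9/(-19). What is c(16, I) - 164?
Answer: -5429/19 ≈ -285.74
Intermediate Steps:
I = -9/19 (I = 9*(-1/19) = -9/19 ≈ -0.47368)
c(l, v) = v + v*l**2 (c(l, v) = l**2*v + v = v*l**2 + v = v + v*l**2)
c(16, I) - 164 = -9*(1 + 16**2)/19 - 164 = -9*(1 + 256)/19 - 164 = -9/19*257 - 164 = -2313/19 - 164 = -5429/19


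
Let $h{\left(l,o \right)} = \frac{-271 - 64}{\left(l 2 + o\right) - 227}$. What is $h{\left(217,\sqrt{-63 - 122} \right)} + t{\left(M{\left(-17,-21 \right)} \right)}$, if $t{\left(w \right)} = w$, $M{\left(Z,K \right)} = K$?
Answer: $\frac{- 21 \sqrt{185} + 4682 i}{\sqrt{185} - 207 i} \approx -22.611 + 0.10588 i$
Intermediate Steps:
$h{\left(l,o \right)} = - \frac{335}{-227 + o + 2 l}$ ($h{\left(l,o \right)} = - \frac{335}{\left(2 l + o\right) - 227} = - \frac{335}{\left(o + 2 l\right) - 227} = - \frac{335}{-227 + o + 2 l}$)
$h{\left(217,\sqrt{-63 - 122} \right)} + t{\left(M{\left(-17,-21 \right)} \right)} = - \frac{335}{-227 + \sqrt{-63 - 122} + 2 \cdot 217} - 21 = - \frac{335}{-227 + \sqrt{-185} + 434} - 21 = - \frac{335}{-227 + i \sqrt{185} + 434} - 21 = - \frac{335}{207 + i \sqrt{185}} - 21 = -21 - \frac{335}{207 + i \sqrt{185}}$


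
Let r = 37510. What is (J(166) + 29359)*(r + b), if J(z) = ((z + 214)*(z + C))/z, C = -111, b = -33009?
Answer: 11015058747/83 ≈ 1.3271e+8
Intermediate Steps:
J(z) = (-111 + z)*(214 + z)/z (J(z) = ((z + 214)*(z - 111))/z = ((214 + z)*(-111 + z))/z = ((-111 + z)*(214 + z))/z = (-111 + z)*(214 + z)/z)
(J(166) + 29359)*(r + b) = ((103 + 166 - 23754/166) + 29359)*(37510 - 33009) = ((103 + 166 - 23754*1/166) + 29359)*4501 = ((103 + 166 - 11877/83) + 29359)*4501 = (10450/83 + 29359)*4501 = (2447247/83)*4501 = 11015058747/83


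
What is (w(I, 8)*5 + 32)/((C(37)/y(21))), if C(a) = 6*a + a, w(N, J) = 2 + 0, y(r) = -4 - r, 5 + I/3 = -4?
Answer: -150/37 ≈ -4.0541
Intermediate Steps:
I = -27 (I = -15 + 3*(-4) = -15 - 12 = -27)
w(N, J) = 2
C(a) = 7*a
(w(I, 8)*5 + 32)/((C(37)/y(21))) = (2*5 + 32)/(((7*37)/(-4 - 1*21))) = (10 + 32)/((259/(-4 - 21))) = 42/((259/(-25))) = 42/((259*(-1/25))) = 42/(-259/25) = 42*(-25/259) = -150/37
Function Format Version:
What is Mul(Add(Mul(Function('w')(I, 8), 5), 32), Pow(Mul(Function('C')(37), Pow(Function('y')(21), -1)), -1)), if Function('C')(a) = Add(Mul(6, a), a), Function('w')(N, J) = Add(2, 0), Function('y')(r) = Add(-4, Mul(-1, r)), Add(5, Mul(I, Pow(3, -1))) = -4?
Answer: Rational(-150, 37) ≈ -4.0541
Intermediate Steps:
I = -27 (I = Add(-15, Mul(3, -4)) = Add(-15, -12) = -27)
Function('w')(N, J) = 2
Function('C')(a) = Mul(7, a)
Mul(Add(Mul(Function('w')(I, 8), 5), 32), Pow(Mul(Function('C')(37), Pow(Function('y')(21), -1)), -1)) = Mul(Add(Mul(2, 5), 32), Pow(Mul(Mul(7, 37), Pow(Add(-4, Mul(-1, 21)), -1)), -1)) = Mul(Add(10, 32), Pow(Mul(259, Pow(Add(-4, -21), -1)), -1)) = Mul(42, Pow(Mul(259, Pow(-25, -1)), -1)) = Mul(42, Pow(Mul(259, Rational(-1, 25)), -1)) = Mul(42, Pow(Rational(-259, 25), -1)) = Mul(42, Rational(-25, 259)) = Rational(-150, 37)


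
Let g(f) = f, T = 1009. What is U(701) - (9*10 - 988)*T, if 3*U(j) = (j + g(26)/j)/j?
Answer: 445249764691/491401 ≈ 9.0608e+5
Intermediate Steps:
U(j) = (j + 26/j)/(3*j) (U(j) = ((j + 26/j)/j)/3 = (j + 26/j)/(3*j))
U(701) - (9*10 - 988)*T = (⅓)*(26 + 701²)/701² - (9*10 - 988)*1009 = (⅓)*(1/491401)*(26 + 491401) - (90 - 988)*1009 = (⅓)*(1/491401)*491427 - (-898)*1009 = 163809/491401 - 1*(-906082) = 163809/491401 + 906082 = 445249764691/491401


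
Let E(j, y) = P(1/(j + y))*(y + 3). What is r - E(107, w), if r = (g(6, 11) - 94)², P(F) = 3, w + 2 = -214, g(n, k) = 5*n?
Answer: 4735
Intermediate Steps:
w = -216 (w = -2 - 214 = -216)
E(j, y) = 9 + 3*y (E(j, y) = 3*(y + 3) = 3*(3 + y) = 9 + 3*y)
r = 4096 (r = (5*6 - 94)² = (30 - 94)² = (-64)² = 4096)
r - E(107, w) = 4096 - (9 + 3*(-216)) = 4096 - (9 - 648) = 4096 - 1*(-639) = 4096 + 639 = 4735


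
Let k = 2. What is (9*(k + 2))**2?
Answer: 1296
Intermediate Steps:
(9*(k + 2))**2 = (9*(2 + 2))**2 = (9*4)**2 = 36**2 = 1296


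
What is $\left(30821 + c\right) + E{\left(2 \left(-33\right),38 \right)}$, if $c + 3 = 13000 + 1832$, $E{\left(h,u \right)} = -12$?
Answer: $45638$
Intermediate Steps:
$c = 14829$ ($c = -3 + \left(13000 + 1832\right) = -3 + 14832 = 14829$)
$\left(30821 + c\right) + E{\left(2 \left(-33\right),38 \right)} = \left(30821 + 14829\right) - 12 = 45650 - 12 = 45638$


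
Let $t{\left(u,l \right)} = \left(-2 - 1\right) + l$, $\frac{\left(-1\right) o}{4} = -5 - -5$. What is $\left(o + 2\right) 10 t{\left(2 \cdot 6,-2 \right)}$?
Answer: $-100$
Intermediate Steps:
$o = 0$ ($o = - 4 \left(-5 - -5\right) = - 4 \left(-5 + 5\right) = \left(-4\right) 0 = 0$)
$t{\left(u,l \right)} = -3 + l$
$\left(o + 2\right) 10 t{\left(2 \cdot 6,-2 \right)} = \left(0 + 2\right) 10 \left(-3 - 2\right) = 2 \cdot 10 \left(-5\right) = 20 \left(-5\right) = -100$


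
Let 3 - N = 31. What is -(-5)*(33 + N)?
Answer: 25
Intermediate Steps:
N = -28 (N = 3 - 1*31 = 3 - 31 = -28)
-(-5)*(33 + N) = -(-5)*(33 - 28) = -(-5)*5 = -1*(-25) = 25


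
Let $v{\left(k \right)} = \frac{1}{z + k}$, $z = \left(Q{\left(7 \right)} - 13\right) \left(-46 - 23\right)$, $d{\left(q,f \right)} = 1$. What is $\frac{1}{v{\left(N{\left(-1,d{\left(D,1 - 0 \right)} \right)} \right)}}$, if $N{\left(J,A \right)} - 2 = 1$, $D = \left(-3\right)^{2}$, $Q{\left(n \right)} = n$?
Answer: $417$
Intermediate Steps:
$D = 9$
$z = 414$ ($z = \left(7 - 13\right) \left(-46 - 23\right) = \left(-6\right) \left(-69\right) = 414$)
$N{\left(J,A \right)} = 3$ ($N{\left(J,A \right)} = 2 + 1 = 3$)
$v{\left(k \right)} = \frac{1}{414 + k}$
$\frac{1}{v{\left(N{\left(-1,d{\left(D,1 - 0 \right)} \right)} \right)}} = \frac{1}{\frac{1}{414 + 3}} = \frac{1}{\frac{1}{417}} = 417$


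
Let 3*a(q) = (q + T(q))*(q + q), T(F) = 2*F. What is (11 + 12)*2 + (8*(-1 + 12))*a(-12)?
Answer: 25390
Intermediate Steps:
a(q) = 2*q² (a(q) = ((q + 2*q)*(q + q))/3 = ((3*q)*(2*q))/3 = (6*q²)/3 = 2*q²)
(11 + 12)*2 + (8*(-1 + 12))*a(-12) = (11 + 12)*2 + (8*(-1 + 12))*(2*(-12)²) = 23*2 + (8*11)*(2*144) = 46 + 88*288 = 46 + 25344 = 25390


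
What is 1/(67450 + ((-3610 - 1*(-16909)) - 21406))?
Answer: 1/59343 ≈ 1.6851e-5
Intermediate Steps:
1/(67450 + ((-3610 - 1*(-16909)) - 21406)) = 1/(67450 + ((-3610 + 16909) - 21406)) = 1/(67450 + (13299 - 21406)) = 1/(67450 - 8107) = 1/59343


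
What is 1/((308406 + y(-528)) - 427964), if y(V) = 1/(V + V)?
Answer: -1056/126253249 ≈ -8.3641e-6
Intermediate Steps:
y(V) = 1/(2*V)
1/((308406 + y(-528)) - 427964) = 1/((308406 + (½)/(-528)) - 427964) = 1/((308406 + (½)*(-1/528)) - 427964) = 1/((308406 - 1/1056) - 427964) = 1/(325676735/1056 - 427964) = 1/(-126253249/1056) = -1056/126253249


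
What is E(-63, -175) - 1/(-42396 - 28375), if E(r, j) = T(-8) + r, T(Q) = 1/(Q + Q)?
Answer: -71407923/1132336 ≈ -63.063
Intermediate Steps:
T(Q) = 1/(2*Q)
E(r, j) = -1/16 + r (E(r, j) = (1/2)/(-8) + r = (1/2)*(-1/8) + r = -1/16 + r)
E(-63, -175) - 1/(-42396 - 28375) = (-1/16 - 63) - 1/(-42396 - 28375) = -1009/16 - 1/(-70771) = -1009/16 - 1*(-1/70771) = -1009/16 + 1/70771 = -71407923/1132336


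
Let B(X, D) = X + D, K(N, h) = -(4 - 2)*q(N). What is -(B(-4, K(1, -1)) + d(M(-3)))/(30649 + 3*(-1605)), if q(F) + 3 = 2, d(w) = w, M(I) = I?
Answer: 5/25834 ≈ 0.00019354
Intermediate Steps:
q(F) = -1 (q(F) = -3 + 2 = -1)
K(N, h) = 2 (K(N, h) = -(4 - 2)*(-1) = -2*(-1) = -1*(-2) = 2)
B(X, D) = D + X
-(B(-4, K(1, -1)) + d(M(-3)))/(30649 + 3*(-1605)) = -((2 - 4) - 3)/(30649 + 3*(-1605)) = -(-2 - 3)/(30649 - 4815) = -(-5)/25834 = -1*(-5/25834) = 5/25834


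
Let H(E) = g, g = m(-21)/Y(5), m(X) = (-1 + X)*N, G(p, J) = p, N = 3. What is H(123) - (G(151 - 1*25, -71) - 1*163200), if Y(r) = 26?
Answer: 2119929/13 ≈ 1.6307e+5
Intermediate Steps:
m(X) = -3 + 3*X (m(X) = (-1 + X)*3 = -3 + 3*X)
g = -33/13 (g = (-3 + 3*(-21))/26 = (-3 - 63)*(1/26) = -66*1/26 = -33/13 ≈ -2.5385)
H(E) = -33/13
H(123) - (G(151 - 1*25, -71) - 1*163200) = -33/13 - ((151 - 1*25) - 1*163200) = -33/13 - ((151 - 25) - 163200) = -33/13 - (126 - 163200) = -33/13 - 1*(-163074) = -33/13 + 163074 = 2119929/13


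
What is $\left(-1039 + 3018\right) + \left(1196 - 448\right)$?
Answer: $2727$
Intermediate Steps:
$\left(-1039 + 3018\right) + \left(1196 - 448\right) = 1979 + 748 = 2727$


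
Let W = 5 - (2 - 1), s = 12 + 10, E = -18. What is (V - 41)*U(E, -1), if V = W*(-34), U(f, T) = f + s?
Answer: -708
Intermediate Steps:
s = 22
U(f, T) = 22 + f (U(f, T) = f + 22 = 22 + f)
W = 4 (W = 5 - 1*1 = 5 - 1 = 4)
V = -136 (V = 4*(-34) = -136)
(V - 41)*U(E, -1) = (-136 - 41)*(22 - 18) = -177*4 = -708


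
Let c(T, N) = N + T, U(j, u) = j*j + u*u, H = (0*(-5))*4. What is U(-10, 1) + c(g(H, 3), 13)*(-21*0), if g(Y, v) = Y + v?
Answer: 101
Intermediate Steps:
H = 0 (H = 0*4 = 0)
U(j, u) = j² + u²
U(-10, 1) + c(g(H, 3), 13)*(-21*0) = ((-10)² + 1²) + (13 + (0 + 3))*(-21*0) = (100 + 1) + (13 + 3)*0 = 101 + 16*0 = 101 + 0 = 101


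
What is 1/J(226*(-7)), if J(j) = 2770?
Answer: 1/2770 ≈ 0.00036101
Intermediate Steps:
1/J(226*(-7)) = 1/2770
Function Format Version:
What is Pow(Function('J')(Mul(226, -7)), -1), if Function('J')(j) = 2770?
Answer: Rational(1, 2770) ≈ 0.00036101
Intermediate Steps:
Pow(Function('J')(Mul(226, -7)), -1) = Pow(2770, -1) = Rational(1, 2770)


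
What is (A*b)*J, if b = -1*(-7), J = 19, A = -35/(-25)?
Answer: 931/5 ≈ 186.20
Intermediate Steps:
A = 7/5 (A = -35*(-1/25) = 7/5 ≈ 1.4000)
b = 7
(A*b)*J = ((7/5)*7)*19 = (49/5)*19 = 931/5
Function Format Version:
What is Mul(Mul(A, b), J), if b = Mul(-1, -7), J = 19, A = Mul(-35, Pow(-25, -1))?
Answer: Rational(931, 5) ≈ 186.20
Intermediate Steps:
A = Rational(7, 5) (A = Mul(-35, Rational(-1, 25)) = Rational(7, 5) ≈ 1.4000)
b = 7
Mul(Mul(A, b), J) = Mul(Mul(Rational(7, 5), 7), 19) = Mul(Rational(49, 5), 19) = Rational(931, 5)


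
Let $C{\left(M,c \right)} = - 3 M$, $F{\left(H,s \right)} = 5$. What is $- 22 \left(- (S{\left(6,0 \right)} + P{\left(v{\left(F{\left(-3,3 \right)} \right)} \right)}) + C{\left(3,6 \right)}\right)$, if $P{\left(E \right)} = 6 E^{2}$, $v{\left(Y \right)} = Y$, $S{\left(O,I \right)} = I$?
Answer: $3498$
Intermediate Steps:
$- 22 \left(- (S{\left(6,0 \right)} + P{\left(v{\left(F{\left(-3,3 \right)} \right)} \right)}) + C{\left(3,6 \right)}\right) = - 22 \left(- (0 + 6 \cdot 5^{2}) - 9\right) = - 22 \left(- (0 + 6 \cdot 25) - 9\right) = - 22 \left(- (0 + 150) - 9\right) = - 22 \left(\left(-1\right) 150 - 9\right) = - 22 \left(-150 - 9\right) = \left(-22\right) \left(-159\right) = 3498$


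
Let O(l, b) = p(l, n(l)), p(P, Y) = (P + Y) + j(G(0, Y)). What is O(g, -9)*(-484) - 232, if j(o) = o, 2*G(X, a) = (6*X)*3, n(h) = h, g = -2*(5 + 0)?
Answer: 9448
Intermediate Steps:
g = -10 (g = -2*5 = -10)
G(X, a) = 9*X (G(X, a) = ((6*X)*3)/2 = (18*X)/2 = 9*X)
p(P, Y) = P + Y (p(P, Y) = (P + Y) + 9*0 = (P + Y) + 0 = P + Y)
O(l, b) = 2*l (O(l, b) = l + l = 2*l)
O(g, -9)*(-484) - 232 = (2*(-10))*(-484) - 232 = -20*(-484) - 232 = 9680 - 232 = 9448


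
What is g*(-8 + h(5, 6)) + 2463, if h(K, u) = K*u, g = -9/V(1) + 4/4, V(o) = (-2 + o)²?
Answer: 2287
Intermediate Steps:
g = -8 (g = -9/(-2 + 1)² + 4/4 = -9/((-1)²) + 4*(¼) = -9/1 + 1 = -9*1 + 1 = -9 + 1 = -8)
g*(-8 + h(5, 6)) + 2463 = -8*(-8 + 5*6) + 2463 = -8*(-8 + 30) + 2463 = -8*22 + 2463 = -176 + 2463 = 2287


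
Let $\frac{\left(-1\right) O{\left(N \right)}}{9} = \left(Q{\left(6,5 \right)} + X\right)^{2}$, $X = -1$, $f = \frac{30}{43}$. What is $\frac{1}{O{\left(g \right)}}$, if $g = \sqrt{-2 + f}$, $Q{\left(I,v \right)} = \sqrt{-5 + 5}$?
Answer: $- \frac{1}{9} \approx -0.11111$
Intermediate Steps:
$f = \frac{30}{43}$ ($f = 30 \cdot \frac{1}{43} = \frac{30}{43} \approx 0.69767$)
$Q{\left(I,v \right)} = 0$ ($Q{\left(I,v \right)} = \sqrt{0} = 0$)
$g = \frac{2 i \sqrt{602}}{43}$ ($g = \sqrt{-2 + \frac{30}{43}} = \sqrt{- \frac{56}{43}} = \frac{2 i \sqrt{602}}{43} \approx 1.1412 i$)
$O{\left(N \right)} = -9$ ($O{\left(N \right)} = - 9 \left(0 - 1\right)^{2} = - 9 \left(-1\right)^{2} = \left(-9\right) 1 = -9$)
$\frac{1}{O{\left(g \right)}} = \frac{1}{-9} = - \frac{1}{9}$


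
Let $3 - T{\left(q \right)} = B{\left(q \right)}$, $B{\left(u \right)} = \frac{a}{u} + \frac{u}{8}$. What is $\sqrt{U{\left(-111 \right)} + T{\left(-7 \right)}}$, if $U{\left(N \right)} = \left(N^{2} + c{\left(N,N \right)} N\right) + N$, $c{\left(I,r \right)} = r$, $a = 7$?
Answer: $\frac{\sqrt{392574}}{4} \approx 156.64$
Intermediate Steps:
$B{\left(u \right)} = \frac{7}{u} + \frac{u}{8}$
$T{\left(q \right)} = 3 - \frac{7}{q} - \frac{q}{8}$ ($T{\left(q \right)} = 3 - \left(\frac{7}{q} + \frac{q}{8}\right) = 3 - \frac{7}{q} - \frac{q}{8}$)
$U{\left(N \right)} = N + 2 N^{2}$ ($U{\left(N \right)} = \left(N^{2} + N N\right) + N = \left(N^{2} + N^{2}\right) + N = 2 N^{2} + N = N + 2 N^{2}$)
$\sqrt{U{\left(-111 \right)} + T{\left(-7 \right)}} = \sqrt{- 111 \left(1 + 2 \left(-111\right)\right) - \left(- \frac{31}{8} - 1\right)} = \sqrt{- 111 \left(1 - 222\right) + \left(3 - -1 + \frac{7}{8}\right)} = \sqrt{\left(-111\right) \left(-221\right) + \left(3 + 1 + \frac{7}{8}\right)} = \sqrt{24531 + \frac{39}{8}} = \sqrt{\frac{196287}{8}} = \frac{\sqrt{392574}}{4}$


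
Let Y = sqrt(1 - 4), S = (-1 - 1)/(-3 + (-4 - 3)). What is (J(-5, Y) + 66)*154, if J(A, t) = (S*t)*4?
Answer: 10164 + 616*I*sqrt(3)/5 ≈ 10164.0 + 213.39*I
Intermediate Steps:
S = 1/5 (S = -2/(-3 - 7) = -2/(-10) = -2*(-1/10) = 1/5 ≈ 0.20000)
Y = I*sqrt(3) (Y = sqrt(-3) = I*sqrt(3) ≈ 1.732*I)
J(A, t) = 4*t/5 (J(A, t) = (t/5)*4 = 4*t/5)
(J(-5, Y) + 66)*154 = (4*(I*sqrt(3))/5 + 66)*154 = (4*I*sqrt(3)/5 + 66)*154 = (66 + 4*I*sqrt(3)/5)*154 = 10164 + 616*I*sqrt(3)/5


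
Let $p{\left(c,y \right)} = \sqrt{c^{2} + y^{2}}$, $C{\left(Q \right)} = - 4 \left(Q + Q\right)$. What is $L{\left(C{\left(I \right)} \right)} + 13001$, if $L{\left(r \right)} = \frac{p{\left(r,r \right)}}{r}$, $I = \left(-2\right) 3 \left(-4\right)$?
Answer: $13001 - \sqrt{2} \approx 13000.0$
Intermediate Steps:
$I = 24$ ($I = \left(-6\right) \left(-4\right) = 24$)
$C{\left(Q \right)} = - 8 Q$ ($C{\left(Q \right)} = - 4 \cdot 2 Q = - 8 Q$)
$L{\left(r \right)} = \frac{\sqrt{2} \sqrt{r^{2}}}{r}$ ($L{\left(r \right)} = \frac{\sqrt{r^{2} + r^{2}}}{r} = \frac{\sqrt{2 r^{2}}}{r} = \frac{\sqrt{2} \sqrt{r^{2}}}{r}$)
$L{\left(C{\left(I \right)} \right)} + 13001 = \frac{\sqrt{2} \sqrt{\left(\left(-8\right) 24\right)^{2}}}{\left(-8\right) 24} + 13001 = \frac{\sqrt{2} \sqrt{\left(-192\right)^{2}}}{-192} + 13001 = \sqrt{2} \left(- \frac{1}{192}\right) \sqrt{36864} + 13001 = \sqrt{2} \left(- \frac{1}{192}\right) 192 + 13001 = - \sqrt{2} + 13001 = 13001 - \sqrt{2}$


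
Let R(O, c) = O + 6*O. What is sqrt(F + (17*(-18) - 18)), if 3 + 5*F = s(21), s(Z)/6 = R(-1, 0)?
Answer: 3*I*sqrt(37) ≈ 18.248*I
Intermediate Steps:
R(O, c) = 7*O
s(Z) = -42 (s(Z) = 6*(7*(-1)) = 6*(-7) = -42)
F = -9 (F = -3/5 + (1/5)*(-42) = -3/5 - 42/5 = -9)
sqrt(F + (17*(-18) - 18)) = sqrt(-9 + (17*(-18) - 18)) = sqrt(-9 + (-306 - 18)) = sqrt(-9 - 324) = sqrt(-333) = 3*I*sqrt(37)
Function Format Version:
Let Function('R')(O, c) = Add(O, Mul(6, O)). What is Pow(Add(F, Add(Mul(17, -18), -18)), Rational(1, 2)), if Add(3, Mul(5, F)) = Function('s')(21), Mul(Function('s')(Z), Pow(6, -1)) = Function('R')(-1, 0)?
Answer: Mul(3, I, Pow(37, Rational(1, 2))) ≈ Mul(18.248, I)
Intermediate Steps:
Function('R')(O, c) = Mul(7, O)
Function('s')(Z) = -42 (Function('s')(Z) = Mul(6, Mul(7, -1)) = Mul(6, -7) = -42)
F = -9 (F = Add(Rational(-3, 5), Mul(Rational(1, 5), -42)) = Add(Rational(-3, 5), Rational(-42, 5)) = -9)
Pow(Add(F, Add(Mul(17, -18), -18)), Rational(1, 2)) = Pow(Add(-9, Add(Mul(17, -18), -18)), Rational(1, 2)) = Pow(Add(-9, Add(-306, -18)), Rational(1, 2)) = Pow(Add(-9, -324), Rational(1, 2)) = Pow(-333, Rational(1, 2)) = Mul(3, I, Pow(37, Rational(1, 2)))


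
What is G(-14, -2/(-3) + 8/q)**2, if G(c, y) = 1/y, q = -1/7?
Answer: 9/27556 ≈ 0.00032661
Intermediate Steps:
q = -1/7 (q = -1*1/7 = -1/7 ≈ -0.14286)
G(-14, -2/(-3) + 8/q)**2 = (1/(-2/(-3) + 8/(-1/7)))**2 = (1/(-2*(-1/3) + 8*(-7)))**2 = (1/(2/3 - 56))**2 = (1/(-166/3))**2 = (-3/166)**2 = 9/27556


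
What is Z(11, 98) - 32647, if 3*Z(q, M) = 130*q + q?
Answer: -96500/3 ≈ -32167.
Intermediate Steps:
Z(q, M) = 131*q/3 (Z(q, M) = (130*q + q)/3 = (131*q)/3 = 131*q/3)
Z(11, 98) - 32647 = (131/3)*11 - 32647 = 1441/3 - 32647 = -96500/3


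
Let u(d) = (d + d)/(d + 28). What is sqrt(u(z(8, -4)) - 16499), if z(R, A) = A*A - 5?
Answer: I*sqrt(25094121)/39 ≈ 128.45*I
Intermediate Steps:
z(R, A) = -5 + A**2 (z(R, A) = A**2 - 5 = -5 + A**2)
u(d) = 2*d/(28 + d) (u(d) = (2*d)/(28 + d) = 2*d/(28 + d))
sqrt(u(z(8, -4)) - 16499) = sqrt(2*(-5 + (-4)**2)/(28 + (-5 + (-4)**2)) - 16499) = sqrt(2*(-5 + 16)/(28 + (-5 + 16)) - 16499) = sqrt(2*11/(28 + 11) - 16499) = sqrt(2*11/39 - 16499) = sqrt(2*11*(1/39) - 16499) = sqrt(22/39 - 16499) = sqrt(-643439/39) = I*sqrt(25094121)/39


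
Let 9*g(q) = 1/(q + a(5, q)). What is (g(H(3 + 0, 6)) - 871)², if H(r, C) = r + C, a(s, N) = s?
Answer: 12043965025/15876 ≈ 7.5863e+5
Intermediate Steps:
H(r, C) = C + r
g(q) = 1/(9*(5 + q)) (g(q) = 1/(9*(q + 5)) = 1/(9*(5 + q)))
(g(H(3 + 0, 6)) - 871)² = (1/(9*(5 + (6 + (3 + 0)))) - 871)² = (1/(9*(5 + (6 + 3))) - 871)² = (1/(9*(5 + 9)) - 871)² = ((⅑)/14 - 871)² = ((⅑)*(1/14) - 871)² = (1/126 - 871)² = (-109745/126)² = 12043965025/15876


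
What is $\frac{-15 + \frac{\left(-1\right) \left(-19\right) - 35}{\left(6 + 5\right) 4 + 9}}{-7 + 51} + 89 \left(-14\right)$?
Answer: $- \frac{2906483}{2332} \approx -1246.3$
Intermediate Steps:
$\frac{-15 + \frac{\left(-1\right) \left(-19\right) - 35}{\left(6 + 5\right) 4 + 9}}{-7 + 51} + 89 \left(-14\right) = \frac{-15 + \frac{19 - 35}{11 \cdot 4 + 9}}{44} - 1246 = \left(-15 - \frac{16}{44 + 9}\right) \frac{1}{44} - 1246 = \left(-15 - \frac{16}{53}\right) \frac{1}{44} - 1246 = \left(- \frac{811}{53}\right) \frac{1}{44} - 1246 = - \frac{811}{2332} - 1246 = - \frac{2906483}{2332}$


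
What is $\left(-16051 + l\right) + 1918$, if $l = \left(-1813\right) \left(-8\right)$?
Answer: $371$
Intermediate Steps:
$l = 14504$
$\left(-16051 + l\right) + 1918 = \left(-16051 + 14504\right) + 1918 = -1547 + 1918 = 371$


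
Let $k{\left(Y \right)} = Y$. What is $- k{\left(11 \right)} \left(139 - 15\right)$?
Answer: $-1364$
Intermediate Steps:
$- k{\left(11 \right)} \left(139 - 15\right) = - 11 \left(139 - 15\right) = - 11 \cdot 124 = \left(-1\right) 1364 = -1364$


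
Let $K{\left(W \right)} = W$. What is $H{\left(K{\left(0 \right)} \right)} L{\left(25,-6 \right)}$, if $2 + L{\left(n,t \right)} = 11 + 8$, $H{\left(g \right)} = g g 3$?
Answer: $0$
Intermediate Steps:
$H{\left(g \right)} = 3 g^{2}$ ($H{\left(g \right)} = g^{2} \cdot 3 = 3 g^{2}$)
$L{\left(n,t \right)} = 17$ ($L{\left(n,t \right)} = -2 + \left(11 + 8\right) = -2 + 19 = 17$)
$H{\left(K{\left(0 \right)} \right)} L{\left(25,-6 \right)} = 3 \cdot 0^{2} \cdot 17 = 3 \cdot 0 \cdot 17 = 0 \cdot 17 = 0$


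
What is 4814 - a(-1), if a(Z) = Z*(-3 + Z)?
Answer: 4810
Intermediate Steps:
4814 - a(-1) = 4814 - (-1)*(-3 - 1) = 4814 - (-1)*(-4) = 4814 - 1*4 = 4814 - 4 = 4810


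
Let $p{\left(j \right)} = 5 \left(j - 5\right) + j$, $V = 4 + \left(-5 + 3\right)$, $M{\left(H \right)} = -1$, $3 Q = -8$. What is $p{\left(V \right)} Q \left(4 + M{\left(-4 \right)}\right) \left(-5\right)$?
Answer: $-520$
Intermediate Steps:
$Q = - \frac{8}{3}$ ($Q = \frac{1}{3} \left(-8\right) = - \frac{8}{3} \approx -2.6667$)
$V = 2$ ($V = 4 - 2 = 2$)
$p{\left(j \right)} = -25 + 6 j$ ($p{\left(j \right)} = 5 \left(-5 + j\right) + j = \left(-25 + 5 j\right) + j = -25 + 6 j$)
$p{\left(V \right)} Q \left(4 + M{\left(-4 \right)}\right) \left(-5\right) = \left(-25 + 6 \cdot 2\right) \left(- \frac{8}{3}\right) \left(4 - 1\right) \left(-5\right) = \left(-25 + 12\right) \left(- \frac{8}{3}\right) 3 \left(-5\right) = \left(-13\right) \left(- \frac{8}{3}\right) \left(-15\right) = \frac{104}{3} \left(-15\right) = -520$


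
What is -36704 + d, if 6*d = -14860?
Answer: -117542/3 ≈ -39181.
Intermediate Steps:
d = -7430/3 (d = (⅙)*(-14860) = -7430/3 ≈ -2476.7)
-36704 + d = -36704 - 7430/3 = -117542/3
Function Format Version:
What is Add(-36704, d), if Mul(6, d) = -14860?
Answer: Rational(-117542, 3) ≈ -39181.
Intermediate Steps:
d = Rational(-7430, 3) (d = Mul(Rational(1, 6), -14860) = Rational(-7430, 3) ≈ -2476.7)
Add(-36704, d) = Add(-36704, Rational(-7430, 3)) = Rational(-117542, 3)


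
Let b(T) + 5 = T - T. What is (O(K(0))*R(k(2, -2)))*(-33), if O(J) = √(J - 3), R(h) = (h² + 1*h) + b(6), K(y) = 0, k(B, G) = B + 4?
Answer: -1221*I*√3 ≈ -2114.8*I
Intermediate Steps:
k(B, G) = 4 + B
b(T) = -5 (b(T) = -5 + (T - T) = -5 + 0 = -5)
R(h) = -5 + h + h² (R(h) = (h² + 1*h) - 5 = (h² + h) - 5 = (h + h²) - 5 = -5 + h + h²)
O(J) = √(-3 + J)
(O(K(0))*R(k(2, -2)))*(-33) = (√(-3 + 0)*(-5 + (4 + 2) + (4 + 2)²))*(-33) = (√(-3)*(-5 + 6 + 6²))*(-33) = ((I*√3)*(-5 + 6 + 36))*(-33) = ((I*√3)*37)*(-33) = (37*I*√3)*(-33) = -1221*I*√3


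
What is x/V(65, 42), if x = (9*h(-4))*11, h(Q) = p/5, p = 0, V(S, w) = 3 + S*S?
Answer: 0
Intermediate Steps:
V(S, w) = 3 + S**2
h(Q) = 0 (h(Q) = 0/5 = 0*(1/5) = 0)
x = 0 (x = (9*0)*11 = 0*11 = 0)
x/V(65, 42) = 0/(3 + 65**2) = 0/(3 + 4225) = 0/4228 = 0*(1/4228) = 0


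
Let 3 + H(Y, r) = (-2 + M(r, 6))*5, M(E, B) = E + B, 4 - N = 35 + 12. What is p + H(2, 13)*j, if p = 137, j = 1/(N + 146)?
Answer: 14193/103 ≈ 137.80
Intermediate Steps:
N = -43 (N = 4 - (35 + 12) = 4 - 1*47 = 4 - 47 = -43)
M(E, B) = B + E
H(Y, r) = 17 + 5*r (H(Y, r) = -3 + (-2 + (6 + r))*5 = -3 + (4 + r)*5 = -3 + (20 + 5*r) = 17 + 5*r)
j = 1/103 (j = 1/(-43 + 146) = 1/103 ≈ 0.0097087)
p + H(2, 13)*j = 137 + (17 + 5*13)*(1/103) = 137 + (17 + 65)*(1/103) = 137 + 82*(1/103) = 137 + 82/103 = 14193/103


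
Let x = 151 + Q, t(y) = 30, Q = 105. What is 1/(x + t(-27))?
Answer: 1/286 ≈ 0.0034965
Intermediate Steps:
x = 256 (x = 151 + 105 = 256)
1/(x + t(-27)) = 1/(256 + 30) = 1/286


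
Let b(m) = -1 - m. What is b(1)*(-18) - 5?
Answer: 31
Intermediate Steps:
b(1)*(-18) - 5 = (-1 - 1*1)*(-18) - 5 = (-1 - 1)*(-18) - 5 = -2*(-18) - 5 = 36 - 5 = 31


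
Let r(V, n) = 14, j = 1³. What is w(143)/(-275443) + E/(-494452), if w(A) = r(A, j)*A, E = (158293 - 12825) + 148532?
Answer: -418214974/694863991 ≈ -0.60187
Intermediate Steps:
j = 1
E = 294000 (E = 145468 + 148532 = 294000)
w(A) = 14*A
w(143)/(-275443) + E/(-494452) = (14*143)/(-275443) + 294000/(-494452) = 2002*(-1/275443) + 294000*(-1/494452) = -286/39349 - 10500/17659 = -418214974/694863991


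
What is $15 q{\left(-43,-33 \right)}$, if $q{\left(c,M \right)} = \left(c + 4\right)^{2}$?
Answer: $22815$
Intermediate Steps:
$q{\left(c,M \right)} = \left(4 + c\right)^{2}$
$15 q{\left(-43,-33 \right)} = 15 \left(4 - 43\right)^{2} = 15 \left(-39\right)^{2} = 15 \cdot 1521 = 22815$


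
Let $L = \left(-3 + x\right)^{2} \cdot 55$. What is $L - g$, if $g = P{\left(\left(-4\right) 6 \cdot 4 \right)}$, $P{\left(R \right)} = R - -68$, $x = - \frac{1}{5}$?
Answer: $\frac{2956}{5} \approx 591.2$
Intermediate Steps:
$x = - \frac{1}{5}$ ($x = \left(-1\right) \frac{1}{5} = - \frac{1}{5} \approx -0.2$)
$P{\left(R \right)} = 68 + R$ ($P{\left(R \right)} = R + 68 = 68 + R$)
$g = -28$ ($g = 68 + \left(-4\right) 6 \cdot 4 = 68 - 96 = -28$)
$L = \frac{2816}{5}$ ($L = \left(-3 - \frac{1}{5}\right)^{2} \cdot 55 = \left(- \frac{16}{5}\right)^{2} \cdot 55 = \frac{256}{25} \cdot 55 = \frac{2816}{5} \approx 563.2$)
$L - g = \frac{2816}{5} - -28 = \frac{2816}{5} + 28 = \frac{2956}{5}$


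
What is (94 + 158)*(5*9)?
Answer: 11340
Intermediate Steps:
(94 + 158)*(5*9) = 252*45 = 11340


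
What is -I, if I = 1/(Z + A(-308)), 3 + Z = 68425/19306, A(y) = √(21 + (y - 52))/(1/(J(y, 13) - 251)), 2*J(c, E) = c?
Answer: -4139758/422959000026901 - 3080658420*I*√339/422959000026901 ≈ -9.7876e-9 - 0.00013411*I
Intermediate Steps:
J(c, E) = c/2
A(y) = √(-31 + y)*(-251 + y/2) (A(y) = √(21 + (y - 52))/(1/(y/2 - 251)) = √(21 + (-52 + y))/(1/(-251 + y/2)) = √(-31 + y)*(-251 + y/2))
Z = 1501/2758 (Z = -3 + 68425/19306 = -3 + 68425*(1/19306) = -3 + 9775/2758 = 1501/2758 ≈ 0.54424)
I = 1/(1501/2758 - 405*I*√339) (I = 1/(1501/2758 + √(-31 - 308)*(-502 - 308)/2) = 1/(1501/2758 + (½)*√(-339)*(-810)) = 1/(1501/2758 + (½)*(I*√339)*(-810)) = 1/(1501/2758 - 405*I*√339) ≈ 9.8e-9 + 0.00013411*I)
-I = -(4139758/422959000026901 + 3080658420*I*√339/422959000026901) = -4139758/422959000026901 - 3080658420*I*√339/422959000026901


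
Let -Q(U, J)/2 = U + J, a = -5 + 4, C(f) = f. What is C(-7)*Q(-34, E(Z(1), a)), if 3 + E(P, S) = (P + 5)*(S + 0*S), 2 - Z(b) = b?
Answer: -602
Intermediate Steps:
Z(b) = 2 - b
a = -1
E(P, S) = -3 + S*(5 + P) (E(P, S) = -3 + (P + 5)*(S + 0*S) = -3 + (5 + P)*(S + 0) = -3 + (5 + P)*S = -3 + S*(5 + P))
Q(U, J) = -2*J - 2*U (Q(U, J) = -2*(U + J) = -2*(J + U) = -2*J - 2*U)
C(-7)*Q(-34, E(Z(1), a)) = -7*(-2*(-3 + 5*(-1) + (2 - 1*1)*(-1)) - 2*(-34)) = -7*(-2*(-3 - 5 + (2 - 1)*(-1)) + 68) = -7*(-2*(-3 - 5 + 1*(-1)) + 68) = -7*(-2*(-3 - 5 - 1) + 68) = -7*(-2*(-9) + 68) = -7*(18 + 68) = -7*86 = -602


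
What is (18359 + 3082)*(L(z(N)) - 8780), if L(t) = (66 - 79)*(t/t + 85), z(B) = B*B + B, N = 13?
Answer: -212223018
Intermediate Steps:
z(B) = B + B**2 (z(B) = B**2 + B = B + B**2)
L(t) = -1118 (L(t) = -13*(1 + 85) = -13*86 = -1118)
(18359 + 3082)*(L(z(N)) - 8780) = (18359 + 3082)*(-1118 - 8780) = 21441*(-9898) = -212223018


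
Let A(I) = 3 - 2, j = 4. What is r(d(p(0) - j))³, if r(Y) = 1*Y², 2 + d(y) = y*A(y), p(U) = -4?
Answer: 1000000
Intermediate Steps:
A(I) = 1
d(y) = -2 + y (d(y) = -2 + y*1 = -2 + y)
r(Y) = Y²
r(d(p(0) - j))³ = ((-2 + (-4 - 1*4))²)³ = ((-2 + (-4 - 4))²)³ = ((-2 - 8)²)³ = ((-10)²)³ = 100³ = 1000000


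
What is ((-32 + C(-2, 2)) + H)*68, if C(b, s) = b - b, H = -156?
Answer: -12784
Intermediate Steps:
C(b, s) = 0
((-32 + C(-2, 2)) + H)*68 = ((-32 + 0) - 156)*68 = (-32 - 156)*68 = -188*68 = -12784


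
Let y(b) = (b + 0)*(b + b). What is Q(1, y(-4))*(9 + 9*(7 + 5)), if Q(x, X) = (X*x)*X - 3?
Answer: 119457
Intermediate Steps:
y(b) = 2*b**2 (y(b) = b*(2*b) = 2*b**2)
Q(x, X) = -3 + x*X**2 (Q(x, X) = x*X**2 - 3 = -3 + x*X**2)
Q(1, y(-4))*(9 + 9*(7 + 5)) = (-3 + 1*(2*(-4)**2)**2)*(9 + 9*(7 + 5)) = (-3 + 1*(2*16)**2)*(9 + 9*12) = (-3 + 1*32**2)*(9 + 108) = (-3 + 1*1024)*117 = (-3 + 1024)*117 = 1021*117 = 119457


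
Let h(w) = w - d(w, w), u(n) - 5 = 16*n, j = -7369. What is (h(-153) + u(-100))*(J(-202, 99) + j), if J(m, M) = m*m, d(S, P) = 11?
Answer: -58812165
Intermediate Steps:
J(m, M) = m²
u(n) = 5 + 16*n
h(w) = -11 + w (h(w) = w - 1*11 = w - 11 = -11 + w)
(h(-153) + u(-100))*(J(-202, 99) + j) = ((-11 - 153) + (5 + 16*(-100)))*((-202)² - 7369) = (-164 + (5 - 1600))*(40804 - 7369) = (-164 - 1595)*33435 = -1759*33435 = -58812165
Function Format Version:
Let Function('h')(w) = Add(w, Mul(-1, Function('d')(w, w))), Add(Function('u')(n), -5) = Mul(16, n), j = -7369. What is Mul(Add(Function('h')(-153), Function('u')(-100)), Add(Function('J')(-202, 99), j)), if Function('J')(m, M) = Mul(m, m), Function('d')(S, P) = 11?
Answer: -58812165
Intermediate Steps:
Function('J')(m, M) = Pow(m, 2)
Function('u')(n) = Add(5, Mul(16, n))
Function('h')(w) = Add(-11, w) (Function('h')(w) = Add(w, Mul(-1, 11)) = Add(w, -11) = Add(-11, w))
Mul(Add(Function('h')(-153), Function('u')(-100)), Add(Function('J')(-202, 99), j)) = Mul(Add(Add(-11, -153), Add(5, Mul(16, -100))), Add(Pow(-202, 2), -7369)) = Mul(Add(-164, Add(5, -1600)), Add(40804, -7369)) = Mul(Add(-164, -1595), 33435) = Mul(-1759, 33435) = -58812165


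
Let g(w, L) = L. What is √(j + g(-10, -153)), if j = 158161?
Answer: 2*√39502 ≈ 397.50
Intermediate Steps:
√(j + g(-10, -153)) = √(158161 - 153) = √158008 = 2*√39502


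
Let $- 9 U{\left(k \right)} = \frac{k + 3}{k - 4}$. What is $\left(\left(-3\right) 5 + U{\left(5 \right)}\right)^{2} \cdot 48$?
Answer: $\frac{327184}{27} \approx 12118.0$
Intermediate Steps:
$U{\left(k \right)} = - \frac{3 + k}{9 \left(-4 + k\right)}$ ($U{\left(k \right)} = - \frac{\left(k + 3\right) \frac{1}{k - 4}}{9} = - \frac{\left(3 + k\right) \frac{1}{-4 + k}}{9} = - \frac{\frac{1}{-4 + k} \left(3 + k\right)}{9} = - \frac{3 + k}{9 \left(-4 + k\right)}$)
$\left(\left(-3\right) 5 + U{\left(5 \right)}\right)^{2} \cdot 48 = \left(\left(-3\right) 5 + \frac{-3 - 5}{9 \left(-4 + 5\right)}\right)^{2} \cdot 48 = \left(-15 + \frac{-3 - 5}{9 \cdot 1}\right)^{2} \cdot 48 = \left(-15 + \frac{1}{9} \cdot 1 \left(-8\right)\right)^{2} \cdot 48 = \left(-15 - \frac{8}{9}\right)^{2} \cdot 48 = \left(- \frac{143}{9}\right)^{2} \cdot 48 = \frac{20449}{81} \cdot 48 = \frac{327184}{27}$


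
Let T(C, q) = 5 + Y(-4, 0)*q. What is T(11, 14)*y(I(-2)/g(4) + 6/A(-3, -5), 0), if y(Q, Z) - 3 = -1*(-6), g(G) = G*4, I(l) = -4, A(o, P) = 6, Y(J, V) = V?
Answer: 45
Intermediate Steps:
T(C, q) = 5 (T(C, q) = 5 + 0*q = 5 + 0 = 5)
g(G) = 4*G
y(Q, Z) = 9 (y(Q, Z) = 3 - 1*(-6) = 3 + 6 = 9)
T(11, 14)*y(I(-2)/g(4) + 6/A(-3, -5), 0) = 5*9 = 45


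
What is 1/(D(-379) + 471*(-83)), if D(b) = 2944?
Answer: -1/36149 ≈ -2.7663e-5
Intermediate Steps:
1/(D(-379) + 471*(-83)) = 1/(2944 + 471*(-83)) = 1/(2944 - 39093) = 1/(-36149) = -1/36149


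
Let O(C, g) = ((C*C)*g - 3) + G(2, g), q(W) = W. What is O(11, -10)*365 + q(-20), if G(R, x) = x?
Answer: -446415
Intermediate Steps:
O(C, g) = -3 + g + g*C² (O(C, g) = ((C*C)*g - 3) + g = (C²*g - 3) + g = (g*C² - 3) + g = (-3 + g*C²) + g = -3 + g + g*C²)
O(11, -10)*365 + q(-20) = (-3 - 10 - 10*11²)*365 - 20 = (-3 - 10 - 10*121)*365 - 20 = (-3 - 10 - 1210)*365 - 20 = -1223*365 - 20 = -446395 - 20 = -446415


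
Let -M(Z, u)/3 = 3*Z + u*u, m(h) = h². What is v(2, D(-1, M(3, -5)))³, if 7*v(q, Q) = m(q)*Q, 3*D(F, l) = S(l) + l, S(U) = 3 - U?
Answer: 64/343 ≈ 0.18659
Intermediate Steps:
M(Z, u) = -9*Z - 3*u² (M(Z, u) = -3*(3*Z + u*u) = -3*(3*Z + u²) = -3*(u² + 3*Z) = -9*Z - 3*u²)
D(F, l) = 1 (D(F, l) = ((3 - l) + l)/3 = (⅓)*3 = 1)
v(q, Q) = Q*q²/7 (v(q, Q) = (q²*Q)/7 = (Q*q²)/7 = Q*q²/7)
v(2, D(-1, M(3, -5)))³ = ((⅐)*1*2²)³ = ((⅐)*1*4)³ = (4/7)³ = 64/343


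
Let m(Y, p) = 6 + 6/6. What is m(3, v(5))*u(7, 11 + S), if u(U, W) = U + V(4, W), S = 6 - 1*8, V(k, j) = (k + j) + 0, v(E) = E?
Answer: 140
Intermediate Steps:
V(k, j) = j + k (V(k, j) = (j + k) + 0 = j + k)
S = -2 (S = 6 - 8 = -2)
u(U, W) = 4 + U + W (u(U, W) = U + (W + 4) = U + (4 + W) = 4 + U + W)
m(Y, p) = 7 (m(Y, p) = 6 + 6*(⅙) = 6 + 1 = 7)
m(3, v(5))*u(7, 11 + S) = 7*(4 + 7 + (11 - 2)) = 7*(4 + 7 + 9) = 7*20 = 140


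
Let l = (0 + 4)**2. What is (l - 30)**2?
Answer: 196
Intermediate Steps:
l = 16 (l = 4**2 = 16)
(l - 30)**2 = (16 - 30)**2 = (-14)**2 = 196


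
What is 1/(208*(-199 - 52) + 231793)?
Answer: 1/179585 ≈ 5.5684e-6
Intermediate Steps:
1/(208*(-199 - 52) + 231793) = 1/(208*(-251) + 231793) = 1/(-52208 + 231793) = 1/179585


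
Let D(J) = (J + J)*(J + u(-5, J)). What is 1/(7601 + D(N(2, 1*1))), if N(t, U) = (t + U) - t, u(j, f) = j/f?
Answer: 1/7593 ≈ 0.00013170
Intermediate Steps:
N(t, U) = U (N(t, U) = (U + t) - t = U)
D(J) = 2*J*(J - 5/J) (D(J) = (J + J)*(J - 5/J) = (2*J)*(J - 5/J) = 2*J*(J - 5/J))
1/(7601 + D(N(2, 1*1))) = 1/(7601 + (-10 + 2*(1*1)²)) = 1/(7601 + (-10 + 2*1²)) = 1/(7601 + (-10 + 2*1)) = 1/(7601 + (-10 + 2)) = 1/(7601 - 8) = 1/7593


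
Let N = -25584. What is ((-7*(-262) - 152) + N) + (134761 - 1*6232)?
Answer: 104627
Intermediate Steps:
((-7*(-262) - 152) + N) + (134761 - 1*6232) = ((-7*(-262) - 152) - 25584) + (134761 - 1*6232) = ((1834 - 152) - 25584) + (134761 - 6232) = (1682 - 25584) + 128529 = -23902 + 128529 = 104627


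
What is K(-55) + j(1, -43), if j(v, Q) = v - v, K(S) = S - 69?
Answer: -124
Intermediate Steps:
K(S) = -69 + S
j(v, Q) = 0
K(-55) + j(1, -43) = (-69 - 55) + 0 = -124 + 0 = -124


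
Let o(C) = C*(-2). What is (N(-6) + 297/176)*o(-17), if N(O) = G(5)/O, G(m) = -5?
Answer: 2057/24 ≈ 85.708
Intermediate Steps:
o(C) = -2*C
N(O) = -5/O
(N(-6) + 297/176)*o(-17) = (-5/(-6) + 297/176)*(-2*(-17)) = (-5*(-1/6) + 297*(1/176))*34 = (5/6 + 27/16)*34 = (121/48)*34 = 2057/24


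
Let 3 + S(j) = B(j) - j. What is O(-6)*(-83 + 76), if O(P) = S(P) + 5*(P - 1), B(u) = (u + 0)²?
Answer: -28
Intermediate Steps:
B(u) = u²
S(j) = -3 + j² - j (S(j) = -3 + (j² - j) = -3 + j² - j)
O(P) = -8 + P² + 4*P (O(P) = (-3 + P² - P) + 5*(P - 1) = (-3 + P² - P) + 5*(-1 + P) = (-3 + P² - P) + (-5 + 5*P) = -8 + P² + 4*P)
O(-6)*(-83 + 76) = (-8 + (-6)² + 4*(-6))*(-83 + 76) = (-8 + 36 - 24)*(-7) = 4*(-7) = -28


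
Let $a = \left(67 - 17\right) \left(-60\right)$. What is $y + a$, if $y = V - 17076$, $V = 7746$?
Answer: $-12330$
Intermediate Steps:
$y = -9330$ ($y = 7746 - 17076 = -9330$)
$a = -3000$ ($a = 50 \left(-60\right) = -3000$)
$y + a = -9330 - 3000 = -12330$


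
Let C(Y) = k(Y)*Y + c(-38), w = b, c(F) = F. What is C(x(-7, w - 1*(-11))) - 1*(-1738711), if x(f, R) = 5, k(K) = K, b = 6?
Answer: 1738698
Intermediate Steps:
w = 6
C(Y) = -38 + Y² (C(Y) = Y*Y - 38 = Y² - 38 = -38 + Y²)
C(x(-7, w - 1*(-11))) - 1*(-1738711) = (-38 + 5²) - 1*(-1738711) = (-38 + 25) + 1738711 = -13 + 1738711 = 1738698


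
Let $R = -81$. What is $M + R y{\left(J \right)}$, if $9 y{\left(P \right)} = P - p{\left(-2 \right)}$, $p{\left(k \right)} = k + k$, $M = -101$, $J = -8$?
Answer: $-65$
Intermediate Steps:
$p{\left(k \right)} = 2 k$
$y{\left(P \right)} = \frac{4}{9} + \frac{P}{9}$ ($y{\left(P \right)} = \frac{P - 2 \left(-2\right)}{9} = \frac{P - -4}{9} = \frac{P + 4}{9} = \frac{4 + P}{9} = \frac{4}{9} + \frac{P}{9}$)
$M + R y{\left(J \right)} = -101 - 81 \left(\frac{4}{9} + \frac{1}{9} \left(-8\right)\right) = -101 - 81 \left(\frac{4}{9} - \frac{8}{9}\right) = -101 - -36 = -101 + 36 = -65$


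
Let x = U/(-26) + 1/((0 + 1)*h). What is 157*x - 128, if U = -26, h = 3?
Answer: 244/3 ≈ 81.333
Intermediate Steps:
x = 4/3 (x = -26/(-26) + 1/((0 + 1)*3) = -26*(-1/26) + 1/(1*3) = 1 + 1/3 = 1 + 1*(⅓) = 1 + ⅓ = 4/3 ≈ 1.3333)
157*x - 128 = 157*(4/3) - 128 = 628/3 - 128 = 244/3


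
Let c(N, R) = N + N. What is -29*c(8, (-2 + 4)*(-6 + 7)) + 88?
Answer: -376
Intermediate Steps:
c(N, R) = 2*N
-29*c(8, (-2 + 4)*(-6 + 7)) + 88 = -58*8 + 88 = -29*16 + 88 = -464 + 88 = -376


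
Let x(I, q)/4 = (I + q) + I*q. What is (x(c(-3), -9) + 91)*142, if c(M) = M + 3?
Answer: 7810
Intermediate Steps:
c(M) = 3 + M
x(I, q) = 4*I + 4*q + 4*I*q (x(I, q) = 4*((I + q) + I*q) = 4*(I + q + I*q) = 4*I + 4*q + 4*I*q)
(x(c(-3), -9) + 91)*142 = ((4*(3 - 3) + 4*(-9) + 4*(3 - 3)*(-9)) + 91)*142 = ((4*0 - 36 + 4*0*(-9)) + 91)*142 = ((0 - 36 + 0) + 91)*142 = (-36 + 91)*142 = 55*142 = 7810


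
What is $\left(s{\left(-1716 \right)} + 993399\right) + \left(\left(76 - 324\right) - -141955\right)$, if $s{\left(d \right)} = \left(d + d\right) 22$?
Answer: $1059602$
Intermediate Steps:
$s{\left(d \right)} = 44 d$ ($s{\left(d \right)} = 2 d 22 = 44 d$)
$\left(s{\left(-1716 \right)} + 993399\right) + \left(\left(76 - 324\right) - -141955\right) = \left(44 \left(-1716\right) + 993399\right) + \left(\left(76 - 324\right) - -141955\right) = \left(-75504 + 993399\right) + \left(\left(76 - 324\right) + 141955\right) = 917895 + \left(-248 + 141955\right) = 917895 + 141707 = 1059602$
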